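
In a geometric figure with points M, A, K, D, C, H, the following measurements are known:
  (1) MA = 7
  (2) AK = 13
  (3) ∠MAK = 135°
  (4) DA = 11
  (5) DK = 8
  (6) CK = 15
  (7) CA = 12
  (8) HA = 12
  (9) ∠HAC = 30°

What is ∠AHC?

Step 1: By the law of cosines on triangle HAC: HC² = 12² + 12² − 2·12·12·cos(30°) = 38.58, so HC ≈ 6.21.
Step 2: By the inverse law of cosines on triangle AHC: cos(∠AHC) = (12² + 6.21² − 12²) / (2·12·6.21) = 38.58/149.08 = 0.2588, so ∠AHC = 75°.

Therefore, the measure of angle ∠AHC = 75°.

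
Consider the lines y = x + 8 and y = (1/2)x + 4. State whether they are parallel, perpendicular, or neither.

Slope of line 1: m1 = 1
Slope of line 2: m2 = 1/2
For parallel lines we need equal slopes: 1 != 1/2.
For perpendicular lines we need m1*m2 = -1: (1)(1/2) = 1/2 != -1.
Since neither condition holds, the lines are neither parallel nor perpendicular.

Neither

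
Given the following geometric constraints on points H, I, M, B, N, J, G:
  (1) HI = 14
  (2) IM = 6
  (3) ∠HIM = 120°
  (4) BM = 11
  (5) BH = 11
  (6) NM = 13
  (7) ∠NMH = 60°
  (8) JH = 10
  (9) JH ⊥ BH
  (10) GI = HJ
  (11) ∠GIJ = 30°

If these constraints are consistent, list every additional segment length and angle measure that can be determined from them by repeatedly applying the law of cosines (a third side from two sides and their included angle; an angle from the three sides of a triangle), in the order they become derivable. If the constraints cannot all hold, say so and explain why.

The constraints are consistent. Derivable facts, in order:
After 1 step:
- BJ ≈ 14.87
- HM = 2·√79
After 2 steps:
- HN ≈ 15.93
- ∠BHM = 36.1°
- ∠BJH = 47.73°
- ∠BMH = 36.1°
- ∠HBJ = 42.27°
- ∠HBM = 107.81°
- ∠HMI = 43°
- ∠IHM = 17°
After 3 steps:
- ∠HNM = 75.05°
- ∠MHN = 44.95°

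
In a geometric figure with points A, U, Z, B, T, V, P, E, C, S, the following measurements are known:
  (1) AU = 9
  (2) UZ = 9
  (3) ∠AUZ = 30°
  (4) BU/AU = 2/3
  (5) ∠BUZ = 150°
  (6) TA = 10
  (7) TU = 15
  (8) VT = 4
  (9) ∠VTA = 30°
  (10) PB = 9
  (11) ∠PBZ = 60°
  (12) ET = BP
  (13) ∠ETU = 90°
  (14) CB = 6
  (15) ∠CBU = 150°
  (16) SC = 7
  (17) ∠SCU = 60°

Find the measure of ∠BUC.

From the given relations: BU = 2/3·AU = 2/3·9 = 6.
Step 1: By the law of cosines on triangle UBC: UC² = 6² + 6² − 2·6·6·cos(150°) = 134.35, so UC ≈ 11.59.
Step 2: By the inverse law of cosines on triangle BUC: cos(∠BUC) = (6² + 11.59² − 6²) / (2·6·11.59) = 134.35/139.09 = 0.9659, so ∠BUC = 15°.

Therefore, the measure of angle ∠BUC = 15°.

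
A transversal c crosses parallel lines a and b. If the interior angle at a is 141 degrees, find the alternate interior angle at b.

Alternate interior angles formed by parallel lines and a transversal are equal.
The given angle is 141 degrees.
The alternate interior angle = 141 degrees.

141 degrees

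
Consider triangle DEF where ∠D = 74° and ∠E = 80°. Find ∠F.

Let angle F = x. Then 74 + 80 + x = 180.
x = 180 - 154 = 26 degrees.

26 degrees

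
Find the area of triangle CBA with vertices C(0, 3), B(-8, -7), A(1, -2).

Using the Shoelace formula for a triangle:
Area = (1/2)|x0(y1 - y2) + x1(y2 - y0) + x2(y0 - y1)|
Area = (1/2)|0(-7 - -2) + -8(-2 - 3) + 1(3 - -7)|
Area = (1/2)|0 + 40 + 10|
Area = (1/2)|50|
Area = (1/2)(50)
Area = 25

25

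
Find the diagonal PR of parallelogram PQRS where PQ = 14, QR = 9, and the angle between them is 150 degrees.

Using the law of cosines:
d^2 = 14^2 + 9^2 - 2(14)(9)cos(150 degrees)
d^2 = 196 + 81 - 252*-sqrt(3)/2
d^2 = 126*sqrt(3) + 277
d = sqrt(126*sqrt(3) + 277)

sqrt(126*sqrt(3) + 277)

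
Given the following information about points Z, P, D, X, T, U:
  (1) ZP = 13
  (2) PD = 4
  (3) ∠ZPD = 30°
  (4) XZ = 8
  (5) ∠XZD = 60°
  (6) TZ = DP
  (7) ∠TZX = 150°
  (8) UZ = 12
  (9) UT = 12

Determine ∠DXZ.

Step 1: By the law of cosines on triangle ZPD: ZD² = 13² + 4² − 2·13·4·cos(30°) = 94.93, so ZD ≈ 9.74.
Step 2: By the law of cosines on triangle XZD: XD² = 8² + 9.74² − 2·8·9.74·cos(60°) = 80.99, so XD ≈ 9.
Step 3: By the inverse law of cosines on triangle DXZ: cos(∠DXZ) = (9² + 8² − 9.74²) / (2·9·8) = 50.05/143.99 = 0.3476, so ∠DXZ = 69.66°.

Therefore, the measure of angle ∠DXZ = 69.66°.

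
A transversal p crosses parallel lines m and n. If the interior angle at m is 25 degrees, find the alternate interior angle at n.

Alternate interior angles are equal: 25 degrees.

25 degrees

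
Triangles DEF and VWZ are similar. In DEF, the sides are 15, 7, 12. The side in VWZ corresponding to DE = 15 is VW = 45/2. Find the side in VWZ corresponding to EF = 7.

Since the triangles are similar, the ratio of corresponding sides is constant.
Scale factor k = VW / DE = 45/2 / 15 = 3/2
WZ = k * EF = 3/2 * 7 = 21/2

21/2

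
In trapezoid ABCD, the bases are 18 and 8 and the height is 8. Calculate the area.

A trapezoid's area equals the midsegment times the height.
The midsegment is (18 + 8) / 2 = 13.
Area = 13 * 8 = 104.

104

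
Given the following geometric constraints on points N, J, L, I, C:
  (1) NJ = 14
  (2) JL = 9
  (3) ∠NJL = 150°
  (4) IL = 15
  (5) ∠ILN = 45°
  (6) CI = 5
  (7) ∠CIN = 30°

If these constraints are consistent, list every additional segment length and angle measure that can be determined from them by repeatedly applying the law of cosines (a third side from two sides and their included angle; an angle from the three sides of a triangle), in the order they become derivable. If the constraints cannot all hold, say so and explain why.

The constraints are consistent. Derivable facts, in order:
After 1 step:
- NL ≈ 22.25
After 2 steps:
- NI ≈ 15.75
- ∠JLN = 18.33°
- ∠JNL = 11.67°
After 3 steps:
- NC ≈ 11.69
- ∠INL = 42.32°
- ∠LIN = 92.68°
After 4 steps:
- ∠CNI = 12.34°
- ∠ICN = 137.66°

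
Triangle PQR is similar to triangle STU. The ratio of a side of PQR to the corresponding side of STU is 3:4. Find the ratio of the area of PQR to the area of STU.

Area scales with the square of linear dimensions. If every length is multiplied by 3/4, then the area is multiplied by (3/4)^2 = 9/16.
The area ratio is 9:16.

9:16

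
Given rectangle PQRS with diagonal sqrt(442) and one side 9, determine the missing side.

The diagonal of a rectangle forms a right triangle with the two sides.
Rearranging the Pythagorean theorem: missing side = sqrt(d^2 - known^2).
= sqrt(442 - 81) = sqrt(361) = 19.

19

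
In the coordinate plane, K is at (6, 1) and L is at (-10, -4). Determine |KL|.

The horizontal distance is |-10 - 6| = 16 and the vertical distance is |-4 - 1| = 5.
By the Pythagorean theorem, d = sqrt(16^2 + 5^2) = sqrt(281).

sqrt(281)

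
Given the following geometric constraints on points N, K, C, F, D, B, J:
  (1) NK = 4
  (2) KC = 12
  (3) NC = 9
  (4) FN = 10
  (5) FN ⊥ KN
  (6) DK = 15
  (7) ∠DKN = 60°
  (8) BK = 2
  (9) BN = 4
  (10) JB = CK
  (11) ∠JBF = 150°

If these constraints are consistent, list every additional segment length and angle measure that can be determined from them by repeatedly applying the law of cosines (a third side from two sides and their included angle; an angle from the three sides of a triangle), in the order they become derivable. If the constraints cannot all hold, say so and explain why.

The constraints are consistent. Derivable facts, in order:
After 1 step:
- KF = 2·√29
- ND = √181
- ∠BKN = 75.52°
- ∠BNK = 28.96°
- ∠CKN = 34.62°
- ∠CNK = 130.75°
- ∠KBN = 75.52°
- ∠KCN = 14.63°
After 2 steps:
- ∠DNK = 105.08°
- ∠FKN = 68.2°
- ∠KDN = 14.92°
- ∠KFN = 21.8°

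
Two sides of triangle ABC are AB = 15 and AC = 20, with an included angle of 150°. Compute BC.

When two sides and the included angle are known, the law of cosines gives the third side.
c^2 = a^2 + b^2 - 2ab cos(C) generalizes the Pythagorean theorem to non-right triangles.
Here: BC^2 = 225 + 400 - 600*(-sqrt(3)/2) = 300*sqrt(3) + 625
BC = 5*sqrt(12*sqrt(3) + 25)

5*sqrt(12*sqrt(3) + 25)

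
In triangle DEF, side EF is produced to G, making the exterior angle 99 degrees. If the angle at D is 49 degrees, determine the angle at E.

The exterior angle theorem states that an exterior angle equals the sum of the two non-adjacent interior angles.
So 99 = 49 + angle E, which gives angle E = 99 - 49 = 50 degrees.

50 degrees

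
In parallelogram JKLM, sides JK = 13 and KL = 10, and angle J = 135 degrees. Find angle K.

In a parallelogram, consecutive angles are supplementary (sum to 180°).
angle K = 180 - angle J
angle K = 180 - 135
angle K = 45 degrees

45 degrees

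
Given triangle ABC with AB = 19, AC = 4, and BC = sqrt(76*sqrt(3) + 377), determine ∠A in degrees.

When all three sides of a triangle are known, the law of cosines can be rearranged to find any angle.
cos(C) = (a² + b² - c²) / (2ab) gives cos(A) = -sqrt(3)/2.
Taking the inverse cosine: A = 150°.

150°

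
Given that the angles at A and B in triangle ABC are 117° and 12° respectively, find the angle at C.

Let angle C = x. Then 117 + 12 + x = 180.
x = 180 - 129 = 51 degrees.

51 degrees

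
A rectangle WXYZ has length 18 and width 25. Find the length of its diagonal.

Using the Pythagorean theorem:
d² = 18² + 25² = 324 + 625 = 949
d = sqrt(949)

sqrt(949)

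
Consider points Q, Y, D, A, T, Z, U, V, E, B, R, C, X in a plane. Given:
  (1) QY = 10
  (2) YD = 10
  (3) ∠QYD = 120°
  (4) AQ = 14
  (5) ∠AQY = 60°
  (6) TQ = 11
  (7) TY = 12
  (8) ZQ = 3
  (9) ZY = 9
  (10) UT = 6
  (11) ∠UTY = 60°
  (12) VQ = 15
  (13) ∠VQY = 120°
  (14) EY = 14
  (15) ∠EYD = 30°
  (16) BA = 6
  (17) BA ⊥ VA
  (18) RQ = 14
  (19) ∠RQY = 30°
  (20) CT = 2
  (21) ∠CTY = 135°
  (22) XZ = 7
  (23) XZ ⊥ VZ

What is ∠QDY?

Step 1: By the law of cosines on triangle DYQ: DQ² = 10² + 10² − 2·10·10·cos(120°) = 300, so DQ = 10·√3.
Step 2: By the inverse law of cosines on triangle QDY: cos(∠QDY) = ((10·√3)² + 10² − 10²) / (2·10·√3·10) = 300/346.41 = 0.866, so ∠QDY = 30°.

Therefore, the measure of angle ∠QDY = 30°.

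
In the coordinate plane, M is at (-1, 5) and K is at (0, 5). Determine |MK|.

d = sqrt((0 - -1)^2 + (5 - 5)^2)
d = sqrt(1^2 + 0^2)
d = sqrt(1 + 0)
d = sqrt(1) = 1

1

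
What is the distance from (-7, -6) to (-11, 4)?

d = sqrt((-4)^2 + (10)^2) = sqrt(116) = 2*sqrt(29)

2*sqrt(29)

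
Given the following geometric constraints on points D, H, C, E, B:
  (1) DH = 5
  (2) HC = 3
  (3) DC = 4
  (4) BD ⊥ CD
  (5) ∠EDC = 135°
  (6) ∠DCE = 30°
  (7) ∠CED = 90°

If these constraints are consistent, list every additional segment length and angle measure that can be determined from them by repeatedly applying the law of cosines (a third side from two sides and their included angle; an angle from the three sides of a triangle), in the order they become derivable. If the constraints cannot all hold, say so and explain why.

These constraints are not satisfiable: (5), (6) and (7) are the three interior angles of triangle EDC, which must sum to 180°, but 135° + 30° + 90° = 255°. No planar figure meets all of them, so nothing further can be derived.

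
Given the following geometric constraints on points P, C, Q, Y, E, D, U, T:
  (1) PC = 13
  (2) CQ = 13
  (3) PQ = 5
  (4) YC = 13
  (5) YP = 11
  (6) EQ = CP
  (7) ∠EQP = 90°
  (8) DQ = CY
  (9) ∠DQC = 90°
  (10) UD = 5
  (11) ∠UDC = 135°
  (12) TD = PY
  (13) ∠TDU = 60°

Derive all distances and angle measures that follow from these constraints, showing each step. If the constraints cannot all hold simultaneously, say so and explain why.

The constraints are consistent.

From the given relations:
  EQ = CP = 13
  DQ = CY = 13
  TD = PY = 11

Step 1: From PQ = 5, QE = 13, and ∠PQE = 90°, by the law of cosines:
  PE² = PQ² + QE² - 2·PQ·QE·cos(90°) = 25 + 169 - 0 = 194
  PE = √194

Step 2: From CQ = 13, QD = 13, and ∠CQD = 90°, by the law of cosines:
  CD² = CQ² + QD² - 2·CQ·QD·cos(90°) = 169 + 169 - 0 = 338
  CD = 13·√2

Step 3: From UD = 5, DT = 11, and ∠UDT = 60°, by the law of cosines:
  UT² = UD² + DT² - 2·UD·DT·cos(60°) = 25 + 121 - 55 = 91
  UT = √91

Step 4: From PC = 13, PQ = 5, CQ = 13, by the inverse law of cosines:
  cos(∠CPQ) = (PC² + PQ² - CQ²) / (2·PC·PQ)
  ∠CPQ = 78.91°

Step 5: From PC = 13, PY = 11, CY = 13, by the inverse law of cosines:
  cos(∠CPY) = (PC² + PY² - CY²) / (2·PC·PY)
  ∠CPY = 64.97°

Step 6: From CP = 13, CQ = 13, PQ = 5, by the inverse law of cosines:
  cos(∠PCQ) = (CP² + CQ² - PQ²) / (2·CP·CQ)
  ∠PCQ = 22.17°

Step 7: From CP = 13, CY = 13, PY = 11, by the inverse law of cosines:
  cos(∠PCY) = (CP² + CY² - PY²) / (2·CP·CY)
  ∠PCY = 50.06°

Step 8: From QC = 13, QP = 5, CP = 13, by the inverse law of cosines:
  cos(∠CQP) = (QC² + QP² - CP²) / (2·QC·QP)
  ∠CQP = 78.91°

Step 9: From YC = 13, YP = 11, CP = 13, by the inverse law of cosines:
  cos(∠CYP) = (YC² + YP² - CP²) / (2·YC·YP)
  ∠CYP = 64.97°

Step 10: From CD = 13·√2, DU = 5, and ∠CDU = 135°, by the law of cosines:
  CU² = CD² + DU² - 2·CD·DU·cos(135°) = 338 + 25 + 130 = 493
  CU ≈ 22.2

Step 11: From PE = √194, PQ = 5, EQ = 13, by the inverse law of cosines:
  cos(∠EPQ) = (PE² + PQ² - EQ²) / (2·PE·PQ)
  ∠EPQ = 68.96°

Step 12: From CD = 13·√2, CQ = 13, DQ = 13, by the inverse law of cosines:
  cos(∠DCQ) = (CD² + CQ² - DQ²) / (2·CD·CQ)
  ∠DCQ = 45°

Step 13: From EP = √194, EQ = 13, PQ = 5, by the inverse law of cosines:
  cos(∠PEQ) = (EP² + EQ² - PQ²) / (2·EP·EQ)
  ∠PEQ = 21.04°

Step 14: From DC = 13·√2, DQ = 13, CQ = 13, by the inverse law of cosines:
  cos(∠CDQ) = (DC² + DQ² - CQ²) / (2·DC·DQ)
  ∠CDQ = 45°

Step 15: From UD = 5, UT = √91, DT = 11, by the inverse law of cosines:
  cos(∠DUT) = (UD² + UT² - DT²) / (2·UD·UT)
  ∠DUT = 93°

Step 16: From TD = 11, TU = √91, DU = 5, by the inverse law of cosines:
  cos(∠DTU) = (TD² + TU² - DU²) / (2·TD·TU)
  ∠DTU = 27°

Step 17: From CD = 13·√2, CU = 22.2, DU = 5, by the inverse law of cosines:
  cos(∠DCU) = (CD² + CU² - DU²) / (2·CD·CU)
  ∠DCU = 9.16°

Step 18: From UC = 22.2, UD = 5, CD = 13·√2, by the inverse law of cosines:
  cos(∠CUD) = (UC² + UD² - CD²) / (2·UC·UD)
  ∠CUD = 35.84°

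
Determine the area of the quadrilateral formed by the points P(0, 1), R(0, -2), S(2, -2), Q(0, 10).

Using the Shoelace formula for a quadrilateral (vertices in order):
Area = (1/2)|sum of (x_i * y_(i+1) - x_(i+1) * y_i)|
Terms: (0*-2 - 0*1) = 0, (0*-2 - 2*-2) = 4, (2*10 - 0*-2) = 20, (0*1 - 0*10) = 0
Sum = 24
Area = (1/2)(24) = 12

12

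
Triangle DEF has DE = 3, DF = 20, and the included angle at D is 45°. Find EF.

By the law of cosines: EF^2 = DE^2 + DF^2 - 2*DE*DF*cos(D)
EF^2 = 3^2 + 20^2 - 2*3*20*cos(45°)
EF^2 = 9 + 400 - 120*(sqrt(2)/2)
EF^2 = 409 - 60*sqrt(2)
EF = sqrt(409 - 60*sqrt(2))

sqrt(409 - 60*sqrt(2))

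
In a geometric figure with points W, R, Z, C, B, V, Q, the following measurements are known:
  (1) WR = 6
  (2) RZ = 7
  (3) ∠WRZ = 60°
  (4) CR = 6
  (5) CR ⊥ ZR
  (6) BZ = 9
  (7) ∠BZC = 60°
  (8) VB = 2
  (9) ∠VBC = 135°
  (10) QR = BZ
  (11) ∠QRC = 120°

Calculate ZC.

Step 1: By the law of cosines on triangle ZRC: ZC² = 7² + 6² − 2·7·6·cos(90°) = 85, so ZC = √85.

Therefore, the length of ZC = √85.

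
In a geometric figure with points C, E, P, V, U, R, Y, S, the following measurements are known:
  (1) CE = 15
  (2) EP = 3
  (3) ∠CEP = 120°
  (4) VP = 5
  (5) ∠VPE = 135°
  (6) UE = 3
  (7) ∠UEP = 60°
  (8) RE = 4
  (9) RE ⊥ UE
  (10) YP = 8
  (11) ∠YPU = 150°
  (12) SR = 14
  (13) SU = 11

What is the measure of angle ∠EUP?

Step 1: By the law of cosines on triangle UEP: UP² = 3² + 3² − 2·3·3·cos(60°) = 9, so UP = 3.
Step 2: By the inverse law of cosines on triangle EUP: cos(∠EUP) = (3² + 3² − 3²) / (2·3·3) = 9/18 = 0.5, so ∠EUP = 60°.

Therefore, the measure of angle ∠EUP = 60°.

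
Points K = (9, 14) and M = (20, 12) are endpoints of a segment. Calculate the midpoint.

The midpoint is the point halfway along the segment.
Move half the horizontal distance: 9 + (20 - 9)/2 = 9 + 11/2 = 29/2
Move half the vertical distance: 14 + (12 - 14)/2 = 14 + -2/2 = 13
Midpoint = (29/2, 13)

(29/2, 13)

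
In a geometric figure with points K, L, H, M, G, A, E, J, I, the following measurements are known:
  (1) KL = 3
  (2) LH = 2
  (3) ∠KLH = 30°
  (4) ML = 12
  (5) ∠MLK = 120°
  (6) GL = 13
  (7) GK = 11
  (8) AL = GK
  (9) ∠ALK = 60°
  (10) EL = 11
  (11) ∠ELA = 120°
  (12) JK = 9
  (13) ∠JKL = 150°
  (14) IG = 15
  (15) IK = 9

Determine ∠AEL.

From the given relations: AL = GK = 11.
Step 1: By the law of cosines on triangle ELA: EA² = 11² + 11² − 2·11·11·cos(120°) = 363, so EA = 11·√3.
Step 2: By the inverse law of cosines on triangle AEL: cos(∠AEL) = ((11·√3)² + 11² − 11²) / (2·11·√3·11) = 363/419.16 = 0.866, so ∠AEL = 30°.

Therefore, the measure of angle ∠AEL = 30°.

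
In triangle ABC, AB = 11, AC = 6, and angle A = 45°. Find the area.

Area = (1/2)(11)(6) sin(45°) = (1/2)(11)(6)(sqrt(2)/2) = 33*sqrt(2)/2

33*sqrt(2)/2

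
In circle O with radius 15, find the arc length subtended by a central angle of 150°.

The full circumference is 2πr = 2π(15) = 30*pi.
The arc spans 150° out of 360°, which is a fraction of 5/12.
Arc length = 30*pi × 5/12 = 25*pi/2.

25*pi/2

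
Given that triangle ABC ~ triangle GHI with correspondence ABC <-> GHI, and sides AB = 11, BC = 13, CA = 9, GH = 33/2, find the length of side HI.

k = 33/2/11 = 3/2. HI = 3/2 * 13 = 39/2.

39/2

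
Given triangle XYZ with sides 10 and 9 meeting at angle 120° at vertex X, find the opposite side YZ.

By the law of cosines: YZ^2 = XY^2 + XZ^2 - 2*XY*XZ*cos(X)
YZ^2 = 10^2 + 9^2 - 2*10*9*cos(120°)
YZ^2 = 100 + 81 - 180*(-1/2)
YZ^2 = 271
YZ = sqrt(271)

sqrt(271)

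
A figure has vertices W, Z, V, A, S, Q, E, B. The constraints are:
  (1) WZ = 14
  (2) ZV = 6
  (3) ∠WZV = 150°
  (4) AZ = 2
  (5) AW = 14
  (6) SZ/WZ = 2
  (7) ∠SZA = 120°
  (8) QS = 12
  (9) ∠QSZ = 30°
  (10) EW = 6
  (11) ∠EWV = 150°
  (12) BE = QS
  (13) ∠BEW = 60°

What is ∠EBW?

From the given relations: BE = QS = 12.
Step 1: By the law of cosines on triangle BEW: BW² = 12² + 6² − 2·12·6·cos(60°) = 108, so BW = 6·√3.
Step 2: By the inverse law of cosines on triangle EBW: cos(∠EBW) = (12² + (6·√3)² − 6²) / (2·12·6·√3) = 216/249.42 = 0.866, so ∠EBW = 30°.

Therefore, the measure of angle ∠EBW = 30°.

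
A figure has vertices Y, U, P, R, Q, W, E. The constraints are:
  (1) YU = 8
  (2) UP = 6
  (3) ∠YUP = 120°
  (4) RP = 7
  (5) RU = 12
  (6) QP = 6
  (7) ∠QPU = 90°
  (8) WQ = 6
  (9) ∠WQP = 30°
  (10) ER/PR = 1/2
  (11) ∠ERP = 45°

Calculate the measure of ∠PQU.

Step 1: By the law of cosines on triangle QPU: QU² = 6² + 6² − 2·6·6·cos(90°) = 72, so QU = 6·√2.
Step 2: By the inverse law of cosines on triangle PQU: cos(∠PQU) = (6² + (6·√2)² − 6²) / (2·6·6·√2) = 72/101.82 = 0.7071, so ∠PQU = 45°.

Therefore, the measure of angle ∠PQU = 45°.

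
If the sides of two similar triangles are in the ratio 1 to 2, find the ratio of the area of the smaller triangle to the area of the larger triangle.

The ratio of areas of similar triangles equals the square of the side ratio.
Side ratio = 1:2
Area ratio = (1/2)^2 = 1/4 = 1:4

1:4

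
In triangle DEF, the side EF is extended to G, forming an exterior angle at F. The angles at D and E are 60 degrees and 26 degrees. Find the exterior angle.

By the exterior angle theorem, an exterior angle of a triangle equals the sum of the two remote interior angles.
Exterior angle = angle D + angle E
Exterior angle = 60 + 26 = 86 degrees

86 degrees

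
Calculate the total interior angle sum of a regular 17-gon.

The sum of interior angles of an n-sided polygon is (n - 2) * 180.
For n = 17: (17 - 2) * 180 = 15 * 180 = 2700 degrees.

2700 degrees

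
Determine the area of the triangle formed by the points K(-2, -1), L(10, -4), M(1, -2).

Shoelace: Area = (1/2)|-2(-4--2) + 10(-2--1) + 1(-1--4)| = (1/2)(3) = 3/2

3/2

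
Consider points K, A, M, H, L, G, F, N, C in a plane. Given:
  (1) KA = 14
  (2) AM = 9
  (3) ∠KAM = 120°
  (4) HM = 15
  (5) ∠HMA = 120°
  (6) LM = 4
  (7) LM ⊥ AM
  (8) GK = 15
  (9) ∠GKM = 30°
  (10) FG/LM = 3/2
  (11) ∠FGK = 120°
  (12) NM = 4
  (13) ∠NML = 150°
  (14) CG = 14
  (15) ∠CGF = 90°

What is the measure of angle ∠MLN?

Step 1: By the law of cosines on triangle LMN: LN² = 4² + 4² − 2·4·4·cos(150°) = 59.71, so LN ≈ 7.73.
Step 2: By the inverse law of cosines on triangle MLN: cos(∠MLN) = (4² + 7.73² − 4²) / (2·4·7.73) = 59.71/61.82 = 0.9659, so ∠MLN = 15°.

Therefore, the measure of angle ∠MLN = 15°.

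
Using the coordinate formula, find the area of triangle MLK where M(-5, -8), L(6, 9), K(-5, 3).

Using the Shoelace formula for a triangle:
Area = (1/2)|x0(y1 - y2) + x1(y2 - y0) + x2(y0 - y1)|
Area = (1/2)|-5(9 - 3) + 6(3 - -8) + -5(-8 - 9)|
Area = (1/2)|-30 + 66 + 85|
Area = (1/2)|121|
Area = (1/2)(121)
Area = 121/2

121/2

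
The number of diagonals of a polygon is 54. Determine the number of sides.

Using d = n(n - 3)/2, we solve 54 = n(n - 3)/2.
So n(n - 3) = 108.
Testing n = 12: 12 * 9 = 108 = 108. Correct.
The polygon has 12 sides.

12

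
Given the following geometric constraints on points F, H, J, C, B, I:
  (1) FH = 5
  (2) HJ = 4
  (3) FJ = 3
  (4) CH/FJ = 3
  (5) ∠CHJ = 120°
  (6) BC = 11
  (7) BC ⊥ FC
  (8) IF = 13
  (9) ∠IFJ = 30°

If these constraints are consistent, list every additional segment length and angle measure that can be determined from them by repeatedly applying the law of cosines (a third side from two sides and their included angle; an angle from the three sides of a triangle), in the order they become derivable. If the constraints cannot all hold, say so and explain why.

The constraints are consistent. Derivable facts, in order:
After 1 step:
- JC = √133
- JI ≈ 10.51
- ∠FHJ = 36.87°
- ∠FJH = 90°
- ∠HFJ = 53.13°
After 2 steps:
- ∠CJH = 42.52°
- ∠FIJ = 8.21°
- ∠FJI = 141.79°
- ∠HCJ = 17.48°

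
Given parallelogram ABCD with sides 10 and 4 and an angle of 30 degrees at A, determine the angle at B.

In a parallelogram, consecutive angles are supplementary (sum to 180°).
angle B = 180 - angle A
angle B = 180 - 30
angle B = 150 degrees

150 degrees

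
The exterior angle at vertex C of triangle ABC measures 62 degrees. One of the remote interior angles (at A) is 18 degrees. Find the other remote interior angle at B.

angle B = 62 - 18 = 44 degrees (exterior angle theorem).

44 degrees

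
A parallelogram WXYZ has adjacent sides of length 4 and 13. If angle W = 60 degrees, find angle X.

Consecutive angles are supplementary: angle X = 180 - 60 = 120 degrees.

120 degrees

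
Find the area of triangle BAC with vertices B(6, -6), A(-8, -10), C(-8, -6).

The Shoelace formula computes the area from vertex coordinates by summing cross products.
For vertices (6,-6), (-8,-10), (-8,-6):
Signed sum = 6*-10 - -8*-6 + -8*-6 - -8*-10 + -8*-6 - 6*-6
= -108 + -32 + 84 = -56
Area = (1/2)|-56| = 28.

28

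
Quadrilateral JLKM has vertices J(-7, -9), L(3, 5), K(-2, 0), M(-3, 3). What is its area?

The Shoelace formula works by pairing each vertex with the next (cycling back to the first).
For each pair, compute x_i*y_(i+1) - x_(i+1)*y_i:
  (-7*5 - 3*-9) = -8
  (3*0 - -2*5) = 10
  (-2*3 - -3*0) = -6
  (-3*-9 - -7*3) = 48
Taking half the absolute value of the total: Area = (1/2)(44) = 22.

22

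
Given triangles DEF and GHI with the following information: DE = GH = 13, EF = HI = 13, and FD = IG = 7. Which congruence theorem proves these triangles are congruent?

The given information matches SSS: All three pairs of corresponding sides are equal (Side-Side-Side).

SSS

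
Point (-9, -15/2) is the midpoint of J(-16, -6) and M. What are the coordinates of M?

Using the midpoint formula: M = ((x1 + x2)/2, (y1 + y2)/2)
We know M = (-9, -15/2) and J = (-16, -6)
For x: -9 = (-16 + x2)/2, so x2 = 2*-9 - -16 = -2
For y: -15/2 = (-6 + y2)/2, so y2 = 2*-15/2 - -6 = -9
M = (-2, -9)

(-2, -9)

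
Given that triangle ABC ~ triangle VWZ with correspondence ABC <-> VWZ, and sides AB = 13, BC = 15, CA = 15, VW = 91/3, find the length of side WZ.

Similar triangles have proportional sides. Setting up the proportion:
VW / AB = WZ / BC
91/3 / 13 = WZ / 15
WZ = 15 * 91/3 / 13 = 35.

35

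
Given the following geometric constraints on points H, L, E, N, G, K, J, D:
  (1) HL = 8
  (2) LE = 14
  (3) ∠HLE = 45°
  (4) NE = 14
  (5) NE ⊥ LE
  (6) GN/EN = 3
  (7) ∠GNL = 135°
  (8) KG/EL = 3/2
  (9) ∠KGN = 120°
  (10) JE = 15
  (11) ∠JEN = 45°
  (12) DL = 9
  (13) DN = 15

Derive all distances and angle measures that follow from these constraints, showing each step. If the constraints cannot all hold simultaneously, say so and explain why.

The constraints are consistent.

From the given relations:
  GN = 3·EN = 3·14 = 42
  KG = 3/2·EL = 3/2·14 = 21

Step 1: From HL = 8, LE = 14, and ∠HLE = 45°, by the law of cosines:
  HE² = HL² + LE² - 2·HL·LE·cos(45°) = 64 + 196 - 158.4 = 101.6
  HE ≈ 10.08

Step 2: From LE = 14, EN = 14, and ∠LEN = 90°, by the law of cosines:
  LN² = LE² + EN² - 2·LE·EN·cos(90°) = 196 + 196 - 0 = 392
  LN = 14·√2

Step 3: From NG = 42, GK = 21, and ∠NGK = 120°, by the law of cosines:
  NK² = NG² + GK² - 2·NG·GK·cos(120°) = 1764 + 441 + 882 = 3087
  NK ≈ 55.56

Step 4: From NE = 14, EJ = 15, and ∠NEJ = 45°, by the law of cosines:
  NJ² = NE² + EJ² - 2·NE·EJ·cos(45°) = 196 + 225 - 297 = 124
  NJ ≈ 11.14

Step 5: From LN = 14·√2, NG = 42, and ∠LNG = 135°, by the law of cosines:
  LG² = LN² + NG² - 2·LN·NG·cos(135°) = 392 + 1764 + 1176 = 3332
  LG = 14·√17

Step 6: From HE = 10.08, HL = 8, EL = 14, by the inverse law of cosines:
  cos(∠EHL) = (HE² + HL² - EL²) / (2·HE·HL)
  ∠EHL = 100.86°

Step 7: From LD = 9, LN = 14·√2, DN = 15, by the inverse law of cosines:
  cos(∠DLN) = (LD² + LN² - DN²) / (2·LD·LN)
  ∠DLN = 45.9°

Step 8: From LE = 14, LN = 14·√2, EN = 14, by the inverse law of cosines:
  cos(∠ELN) = (LE² + LN² - EN²) / (2·LE·LN)
  ∠ELN = 45°

Step 9: From EH = 10.08, EL = 14, HL = 8, by the inverse law of cosines:
  cos(∠HEL) = (EH² + EL² - HL²) / (2·EH·EL)
  ∠HEL = 34.14°

Step 10: From ND = 15, NL = 14·√2, DL = 9, by the inverse law of cosines:
  cos(∠DNL) = (ND² + NL² - DL²) / (2·ND·NL)
  ∠DNL = 25.52°

Step 11: From NE = 14, NJ = 11.14, EJ = 15, by the inverse law of cosines:
  cos(∠ENJ) = (NE² + NJ² - EJ²) / (2·NE·NJ)
  ∠ENJ = 72.26°

Step 12: From NE = 14, NL = 14·√2, EL = 14, by the inverse law of cosines:
  cos(∠ENL) = (NE² + NL² - EL²) / (2·NE·NL)
  ∠ENL = 45°

Step 13: From NG = 42, NK = 55.56, GK = 21, by the inverse law of cosines:
  cos(∠GNK) = (NG² + NK² - GK²) / (2·NG·NK)
  ∠GNK = 19.11°

Step 14: From KG = 21, KN = 55.56, GN = 42, by the inverse law of cosines:
  cos(∠GKN) = (KG² + KN² - GN²) / (2·KG·KN)
  ∠GKN = 40.89°

Step 15: From JE = 15, JN = 11.14, EN = 14, by the inverse law of cosines:
  cos(∠EJN) = (JE² + JN² - EN²) / (2·JE·JN)
  ∠EJN = 62.74°

Step 16: From DL = 9, DN = 15, LN = 14·√2, by the inverse law of cosines:
  cos(∠LDN) = (DL² + DN² - LN²) / (2·DL·DN)
  ∠LDN = 108.57°

Step 17: From LG = 14·√17, LN = 14·√2, GN = 42, by the inverse law of cosines:
  cos(∠GLN) = (LG² + LN² - GN²) / (2·LG·LN)
  ∠GLN = 30.96°

Step 18: From GL = 14·√17, GN = 42, LN = 14·√2, by the inverse law of cosines:
  cos(∠LGN) = (GL² + GN² - LN²) / (2·GL·GN)
  ∠LGN = 14.04°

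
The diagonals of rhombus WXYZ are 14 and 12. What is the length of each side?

The diagonals of a rhombus bisect each other at right angles.
Half-diagonals: 14/2 = 7 and 12/2 = 6
side = sqrt(7^2 + 6^2)
side = sqrt(49 + 36)
side = sqrt(85)

sqrt(85)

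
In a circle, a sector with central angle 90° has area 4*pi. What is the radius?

The sector covers 90°/360° = 1/4 of the full circle.
Full circle area = 4*pi / 1/4 = 16*pi.
Since full area = πr², we get r² = 16*pi/π = 16, so r = 4.

4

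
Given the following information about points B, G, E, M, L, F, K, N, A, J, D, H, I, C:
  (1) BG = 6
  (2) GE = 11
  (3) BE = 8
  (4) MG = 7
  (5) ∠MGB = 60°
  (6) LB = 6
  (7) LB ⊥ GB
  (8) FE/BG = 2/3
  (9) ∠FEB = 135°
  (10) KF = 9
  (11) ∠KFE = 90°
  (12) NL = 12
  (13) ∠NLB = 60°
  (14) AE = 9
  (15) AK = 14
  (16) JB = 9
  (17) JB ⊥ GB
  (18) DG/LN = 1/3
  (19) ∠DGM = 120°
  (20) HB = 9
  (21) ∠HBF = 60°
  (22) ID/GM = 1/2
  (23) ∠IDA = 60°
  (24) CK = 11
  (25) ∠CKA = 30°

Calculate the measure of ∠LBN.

Step 1: By the law of cosines on triangle BLN: BN² = 6² + 12² − 2·6·12·cos(60°) = 108, so BN = 6·√3.
Step 2: By the inverse law of cosines on triangle LBN: cos(∠LBN) = (6² + (6·√3)² − 12²) / (2·6·6·√3) = 0/124.71 = 0, so ∠LBN = 90°.

Therefore, the measure of angle ∠LBN = 90°.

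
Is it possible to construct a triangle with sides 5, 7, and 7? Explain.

Sort the sides: 5, 7, 7.
It suffices to check that the sum of the two smallest exceeds the largest:
5 + 7 = 12 > 7. ✓
Yes, a valid triangle can be formed.

Yes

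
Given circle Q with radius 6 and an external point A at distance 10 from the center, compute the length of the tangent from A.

tangent = √(d² - r²) = √(10² - 6²) = √(100 - 36) = √64 = 8

8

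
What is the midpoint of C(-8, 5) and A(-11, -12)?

The midpoint is the point halfway along the segment.
Move half the horizontal distance: -8 + (-11 - -8)/2 = -8 + -3/2 = -19/2
Move half the vertical distance: 5 + (-12 - 5)/2 = 5 + -17/2 = -7/2
Midpoint = (-19/2, -7/2)

(-19/2, -7/2)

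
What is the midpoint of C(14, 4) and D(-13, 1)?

The midpoint is the average of the coordinates:
x: (14 + -13)/2 = 1/2
y: (4 + 1)/2 = 5/2
Midpoint = (1/2, 5/2)

(1/2, 5/2)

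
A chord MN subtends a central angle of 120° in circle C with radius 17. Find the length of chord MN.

Chord length = 2r sin(θ/2)
= 2 × 17 × sin(120°/2)
= 2 × 17 × sin(60°)
= 17*sqrt(3)

17*sqrt(3)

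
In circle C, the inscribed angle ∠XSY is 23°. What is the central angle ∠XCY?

By the inscribed angle theorem, the central angle is twice the inscribed angle.
Central angle = 2 × 23° = 46°

46°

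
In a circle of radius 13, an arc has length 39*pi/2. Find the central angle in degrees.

The full circumference is 2πr = 26*pi.
The arc is 39*pi/2 / 26*pi = 3/4 of the full circle.
So the central angle = 3/4 × 360° = 270°.

270°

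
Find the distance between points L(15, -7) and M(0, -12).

The horizontal distance is |0 - 15| = 15 and the vertical distance is |-12 - -7| = 5.
By the Pythagorean theorem, d = sqrt(15^2 + 5^2) = sqrt(250) = 5*sqrt(10).

5*sqrt(10)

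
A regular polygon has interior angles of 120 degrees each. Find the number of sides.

Each interior angle of a regular n-gon is (n - 2) * 180 / n.
Setting this equal to 120:
(n - 2) * 180 / n = 120
Each exterior angle = 180 - 120 = 60 degrees.
Since exterior angles sum to 360: n = 360 / 60 = 6.

6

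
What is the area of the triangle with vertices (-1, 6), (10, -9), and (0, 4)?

Using the Shoelace formula for a triangle:
Area = (1/2)|x0(y1 - y2) + x1(y2 - y0) + x2(y0 - y1)|
Area = (1/2)|-1(-9 - 4) + 10(4 - 6) + 0(6 - -9)|
Area = (1/2)|13 + -20 + 0|
Area = (1/2)|-7|
Area = (1/2)(7)
Area = 7/2

7/2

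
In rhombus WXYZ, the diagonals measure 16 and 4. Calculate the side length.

In a rhombus, the diagonals bisect each other perpendicularly, creating four congruent right triangles.
Each triangle has legs 8 (half of 16) and 2 (half of 4).
The hypotenuse of each right triangle is a side of the rhombus:
side = sqrt(8^2 + 2^2) = sqrt(68) = 2*sqrt(17)

2*sqrt(17)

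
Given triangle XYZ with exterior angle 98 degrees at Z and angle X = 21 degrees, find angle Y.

angle Y = 98 - 21 = 77 degrees (exterior angle theorem).

77 degrees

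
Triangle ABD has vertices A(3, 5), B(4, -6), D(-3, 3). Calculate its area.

The Shoelace formula computes the area from vertex coordinates by summing cross products.
For vertices (3,5), (4,-6), (-3,3):
Signed sum = 3*-6 - 4*5 + 4*3 - -3*-6 + -3*5 - 3*3
= -38 + -6 + -24 = -68
Area = (1/2)|-68| = 34.

34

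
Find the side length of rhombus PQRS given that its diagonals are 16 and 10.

The diagonals of a rhombus bisect each other at right angles.
Half-diagonals: 16/2 = 8 and 10/2 = 5
side = sqrt(8^2 + 5^2)
side = sqrt(64 + 25)
side = sqrt(89)

sqrt(89)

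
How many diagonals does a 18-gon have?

The number of diagonals in an n-gon is n(n - 3)/2.
For n = 18: 18(18 - 3)/2 = 18 × 15 / 2 = 135.

135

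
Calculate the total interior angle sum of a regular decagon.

The sum of interior angles of an n-sided polygon is (n - 2) * 180.
For n = 10: (10 - 2) * 180 = 8 * 180 = 1440 degrees.

1440 degrees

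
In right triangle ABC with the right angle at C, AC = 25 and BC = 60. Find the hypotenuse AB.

In a right triangle, the square of the hypotenuse equals the sum of the squares of the two legs.
The legs are 25 and 60, so the hypotenuse = sqrt(625 + 3600) = sqrt(4225) = 65.

65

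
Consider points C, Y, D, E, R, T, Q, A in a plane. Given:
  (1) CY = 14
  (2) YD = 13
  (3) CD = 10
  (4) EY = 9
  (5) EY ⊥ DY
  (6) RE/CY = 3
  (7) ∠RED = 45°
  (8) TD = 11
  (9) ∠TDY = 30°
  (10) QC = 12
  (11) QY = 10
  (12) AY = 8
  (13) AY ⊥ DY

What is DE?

Step 1: By the law of cosines on triangle DYE: DE² = 13² + 9² − 2·13·9·cos(90°) = 250, so DE = 5·√10.

Therefore, the length of DE = 5·√10.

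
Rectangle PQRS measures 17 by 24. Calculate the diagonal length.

A rectangle's diagonal splits it into two right triangles, with the diagonal as the hypotenuse.
By the Pythagorean theorem, d^2 = 17^2 + 24^2 = 865.
Therefore d = sqrt(865).

sqrt(865)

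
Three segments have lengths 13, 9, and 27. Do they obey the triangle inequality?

No.
The triangle inequality is violated: 13 + 9 = 22 ≤ 27.
These lengths cannot form a triangle.

No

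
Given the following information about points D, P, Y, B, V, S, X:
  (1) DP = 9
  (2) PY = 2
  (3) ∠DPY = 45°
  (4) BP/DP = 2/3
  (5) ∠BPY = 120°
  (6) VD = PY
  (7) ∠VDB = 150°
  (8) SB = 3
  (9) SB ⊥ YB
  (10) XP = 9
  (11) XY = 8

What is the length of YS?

From the given relations: BP = 2/3·DP = 2/3·9 = 6.
Step 1: By the law of cosines on triangle BPY: BY² = 6² + 2² − 2·6·2·cos(120°) = 52, so BY = 2·√13.
Step 2: By the law of cosines on triangle YBS: YS² = (2·√13)² + 3² − 2·2·√13·3·cos(90°) = 61, so YS = √61.

Therefore, the length of YS = √61.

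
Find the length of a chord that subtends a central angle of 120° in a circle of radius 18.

Chord length = 2r sin(θ/2)
= 2 × 18 × sin(120°/2)
= 2 × 18 × sin(60°)
= 18*sqrt(3)

18*sqrt(3)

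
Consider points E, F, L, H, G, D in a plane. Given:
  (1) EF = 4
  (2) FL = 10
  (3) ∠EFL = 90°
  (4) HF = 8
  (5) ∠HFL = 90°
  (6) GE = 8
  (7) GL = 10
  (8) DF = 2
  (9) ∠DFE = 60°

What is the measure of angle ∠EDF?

Step 1: By the law of cosines on triangle DFE: DE² = 2² + 4² − 2·2·4·cos(60°) = 12, so DE = 2·√3.
Step 2: By the inverse law of cosines on triangle EDF: cos(∠EDF) = ((2·√3)² + 2² − 4²) / (2·2·√3·2) = 0/13.86 = 0, so ∠EDF = 90°.

Therefore, the measure of angle ∠EDF = 90°.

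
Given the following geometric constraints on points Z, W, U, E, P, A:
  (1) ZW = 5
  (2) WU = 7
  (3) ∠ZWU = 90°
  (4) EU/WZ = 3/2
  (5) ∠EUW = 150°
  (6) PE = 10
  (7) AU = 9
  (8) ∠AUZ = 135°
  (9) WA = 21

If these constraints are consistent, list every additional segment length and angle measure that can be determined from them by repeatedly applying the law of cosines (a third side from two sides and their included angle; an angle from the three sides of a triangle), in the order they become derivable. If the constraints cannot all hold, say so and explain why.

These constraints are not satisfiable: by the triangle inequality in triangle UWA, (2) WU = 7 and (7) AU = 9 force WA ≤ 7 + 9 = 16, but (9) says WA = 21. No planar figure meets all of them, so nothing further can be derived.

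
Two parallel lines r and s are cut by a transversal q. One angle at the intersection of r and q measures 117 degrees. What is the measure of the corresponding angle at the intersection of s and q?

Corresponding angles are equal: 117 degrees.

117 degrees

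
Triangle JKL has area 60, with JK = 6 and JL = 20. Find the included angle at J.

sin(C) = 2 * 60 / (6 * 20) = 1, so C = arcsin(1) = 90°.

90°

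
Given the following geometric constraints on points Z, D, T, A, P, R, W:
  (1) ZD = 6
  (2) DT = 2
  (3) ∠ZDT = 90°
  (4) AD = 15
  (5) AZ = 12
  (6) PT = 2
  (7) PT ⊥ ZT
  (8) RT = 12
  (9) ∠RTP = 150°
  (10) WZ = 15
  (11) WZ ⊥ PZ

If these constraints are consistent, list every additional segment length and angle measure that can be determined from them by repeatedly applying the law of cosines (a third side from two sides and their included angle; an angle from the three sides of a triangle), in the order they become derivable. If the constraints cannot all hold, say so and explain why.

The constraints are consistent. Derivable facts, in order:
After 1 step:
- PR ≈ 13.77
- ZT = 2·√10
- ∠ADZ = 49.46°
- ∠AZD = 108.21°
- ∠DAZ = 22.33°
After 2 steps:
- ZP = 2·√11
- ∠DTZ = 71.57°
- ∠DZT = 18.43°
- ∠PRT = 4.17°
- ∠RPT = 25.83°
After 3 steps:
- PW ≈ 16.4
- ∠PZT = 17.55°
- ∠TPZ = 72.45°
After 4 steps:
- ∠PWZ = 23.86°
- ∠WPZ = 66.14°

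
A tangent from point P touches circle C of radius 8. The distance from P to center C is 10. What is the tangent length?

The tangent, radius, and line from the external point to the center form a right triangle.
The right angle is where the tangent meets the radius.
By the Pythagorean theorem: tangent² + 8² = 10²
tangent² = 100 - 64 = 36
tangent = 6

6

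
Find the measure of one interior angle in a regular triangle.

Each interior angle of a regular n-gon is (n - 2) * 180 / n.
For n = 3: (3 - 2) * 180 / 3 = 180/3 = 60 degrees.

60 degrees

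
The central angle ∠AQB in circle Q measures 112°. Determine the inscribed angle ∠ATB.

By the inscribed angle theorem, the inscribed angle is half the central angle.
Inscribed angle = 112° / 2 = 56°

56°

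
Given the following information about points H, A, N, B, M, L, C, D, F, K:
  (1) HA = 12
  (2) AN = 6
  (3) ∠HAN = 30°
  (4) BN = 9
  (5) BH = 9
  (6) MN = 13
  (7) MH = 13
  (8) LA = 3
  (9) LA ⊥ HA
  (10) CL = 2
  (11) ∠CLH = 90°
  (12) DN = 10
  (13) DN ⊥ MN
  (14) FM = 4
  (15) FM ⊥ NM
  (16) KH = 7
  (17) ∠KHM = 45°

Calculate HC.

Step 1: By the law of cosines on triangle LAH: LH² = 3² + 12² − 2·3·12·cos(90°) = 153, so LH = 3·√17.
Step 2: By the law of cosines on triangle HLC: HC² = (3·√17)² + 2² − 2·3·√17·2·cos(90°) = 157, so HC = √157.

Therefore, the length of HC = √157.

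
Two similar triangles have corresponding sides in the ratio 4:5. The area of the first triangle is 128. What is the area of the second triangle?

For similar figures, the area ratio equals the square of the side ratio.
Side ratio (the first triangle to the second triangle) = 4:5, so area ratio = 4^2:5^2 = 16:25.
If the area of the first triangle is 128, then the area of the second triangle = 128 * (25/16) = 200.

200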